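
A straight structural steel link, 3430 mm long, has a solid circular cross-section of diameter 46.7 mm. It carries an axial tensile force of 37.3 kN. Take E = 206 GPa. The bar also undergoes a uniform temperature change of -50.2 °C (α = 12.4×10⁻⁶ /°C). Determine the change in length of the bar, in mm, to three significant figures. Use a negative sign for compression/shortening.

-1.77 mm

A = 1713 mm².
δ_mech = NL/(AE) = 37300·3430/(1713·206000) = 0.3626 mm.
δ_thermal = αLΔT = 12.4e-6·3430·-50.2 = -2.135 mm.
δ = δ_mech + δ_thermal = -1.773 mm.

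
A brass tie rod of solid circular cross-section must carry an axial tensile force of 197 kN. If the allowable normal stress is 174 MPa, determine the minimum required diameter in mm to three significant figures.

38.0 mm

Required area A ≥ P/σ_allow = 197000/174 = 1132 mm².
For a solid circular section, d ≥ √(4A/π) = 37.97 mm.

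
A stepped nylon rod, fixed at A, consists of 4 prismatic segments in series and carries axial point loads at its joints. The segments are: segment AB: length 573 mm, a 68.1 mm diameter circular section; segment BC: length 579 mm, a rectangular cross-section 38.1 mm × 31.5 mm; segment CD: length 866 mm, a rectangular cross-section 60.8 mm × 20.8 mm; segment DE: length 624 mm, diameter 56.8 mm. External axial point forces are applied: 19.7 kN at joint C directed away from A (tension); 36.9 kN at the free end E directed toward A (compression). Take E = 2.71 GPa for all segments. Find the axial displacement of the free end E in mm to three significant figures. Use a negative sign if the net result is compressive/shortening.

Internal axial forces (sectioning from the free end, tension +): N_DE = -36.9 kN, N_CD = -36.9 kN, N_BC = -17.2 kN, N_AB = -17.2 kN.
A_AB = 3642 mm².
A_BC = 1200 mm².
A_CD = 1265 mm².
A_DE = 2534 mm².
δ_AB = -17200·573/(3642·2710) = -0.9985 mm
δ_BC = -17200·579/(1200·2710) = -3.062 mm
δ_CD = -36900·866/(1265·2710) = -9.324 mm
δ_DE = -36900·624/(2534·2710) = -3.353 mm
δ = Σδ_i = -16.74 mm.

-16.7 mm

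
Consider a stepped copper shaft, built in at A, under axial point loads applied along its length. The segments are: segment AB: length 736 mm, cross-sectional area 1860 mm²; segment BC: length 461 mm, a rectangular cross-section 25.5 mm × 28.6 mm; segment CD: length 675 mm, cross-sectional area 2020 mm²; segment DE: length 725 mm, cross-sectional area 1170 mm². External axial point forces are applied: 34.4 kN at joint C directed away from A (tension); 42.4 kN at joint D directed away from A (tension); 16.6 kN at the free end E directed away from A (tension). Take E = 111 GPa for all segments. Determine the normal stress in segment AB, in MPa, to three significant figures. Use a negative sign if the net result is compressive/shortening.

Internal axial forces (sectioning from the free end, tension +): N_DE = 16.6 kN, N_CD = 59 kN, N_BC = 93.4 kN, N_AB = 93.4 kN.
σ_AB = N_AB/A_AB = 93400/1860 = 50.22 MPa.

50.2 MPa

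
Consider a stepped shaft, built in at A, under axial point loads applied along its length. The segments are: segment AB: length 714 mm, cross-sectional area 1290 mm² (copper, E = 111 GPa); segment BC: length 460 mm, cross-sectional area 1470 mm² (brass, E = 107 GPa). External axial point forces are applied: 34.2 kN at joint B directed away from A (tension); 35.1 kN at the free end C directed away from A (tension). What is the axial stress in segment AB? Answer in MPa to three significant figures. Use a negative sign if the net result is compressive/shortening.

Internal axial forces (sectioning from the free end, tension +): N_BC = 35.1 kN, N_AB = 69.3 kN.
σ_AB = N_AB/A_AB = 69300/1290 = 53.72 MPa.

53.7 MPa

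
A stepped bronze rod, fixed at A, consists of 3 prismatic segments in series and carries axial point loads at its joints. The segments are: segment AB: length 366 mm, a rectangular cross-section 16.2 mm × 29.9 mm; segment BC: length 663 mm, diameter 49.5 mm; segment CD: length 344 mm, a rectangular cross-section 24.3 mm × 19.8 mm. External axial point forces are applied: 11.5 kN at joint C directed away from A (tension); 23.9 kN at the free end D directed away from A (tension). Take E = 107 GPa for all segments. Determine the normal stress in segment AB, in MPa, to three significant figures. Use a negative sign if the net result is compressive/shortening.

73.1 MPa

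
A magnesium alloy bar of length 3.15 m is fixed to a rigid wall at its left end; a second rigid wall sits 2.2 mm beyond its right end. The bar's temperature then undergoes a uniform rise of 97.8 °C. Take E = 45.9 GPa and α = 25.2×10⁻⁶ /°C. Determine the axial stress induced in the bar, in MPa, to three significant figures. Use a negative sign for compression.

-81.1 MPa

Free thermal expansion αLΔT = 25.2e-6 · 3150 · 97.8 = 7.763 mm.
The walls engage after the gap closes; constrained expansion = 7.763 − 2.2 = 5.563 mm.
The walls impose strain ε = −(5.563)/3150 = -1.7661e-03; σ = Eε = 45900 · -1.7661e-03 = -81.07 MPa.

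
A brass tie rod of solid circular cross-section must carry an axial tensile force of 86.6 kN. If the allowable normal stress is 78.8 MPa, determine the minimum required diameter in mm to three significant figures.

Required area A ≥ P/σ_allow = 86600/78.8 = 1099 mm².
For a solid circular section, d ≥ √(4A/π) = 37.41 mm.

37.4 mm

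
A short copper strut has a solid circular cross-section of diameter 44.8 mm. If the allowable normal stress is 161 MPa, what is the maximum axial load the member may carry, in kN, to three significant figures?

A = 1576 mm².
P_max = σ_allow · A = 161 · 1576 = 253800 N = 253.8 kN.

254 kN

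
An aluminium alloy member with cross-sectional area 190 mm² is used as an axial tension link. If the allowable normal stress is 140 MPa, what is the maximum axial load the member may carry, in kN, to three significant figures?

26.6 kN

P_max = σ_allow · A = 140 · 190 = 26600 N = 26.6 kN.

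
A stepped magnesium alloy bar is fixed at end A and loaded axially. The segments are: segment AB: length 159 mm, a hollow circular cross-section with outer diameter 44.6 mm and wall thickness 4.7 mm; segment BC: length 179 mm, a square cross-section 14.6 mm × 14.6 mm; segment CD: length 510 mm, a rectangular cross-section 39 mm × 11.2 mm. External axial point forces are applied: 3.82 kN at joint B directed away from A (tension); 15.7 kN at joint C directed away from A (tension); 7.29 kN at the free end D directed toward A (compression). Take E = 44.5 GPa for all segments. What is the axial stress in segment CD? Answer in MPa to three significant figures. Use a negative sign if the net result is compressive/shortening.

Internal axial forces (sectioning from the free end, tension +): N_CD = -7.29 kN, N_BC = 8.41 kN, N_AB = 12.23 kN.
A_CD = 436.8 mm².
σ_CD = N_CD/A_CD = -7290/436.8 = -16.69 MPa.

-16.7 MPa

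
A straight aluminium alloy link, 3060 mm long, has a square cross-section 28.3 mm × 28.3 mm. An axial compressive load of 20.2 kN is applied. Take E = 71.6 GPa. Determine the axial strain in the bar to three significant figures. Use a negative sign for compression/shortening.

-3.52e-04

A = 800.9 mm².
σ = N/A = -25.22 MPa; ε = σ/E = -25.22/71600 = -3.523e-04.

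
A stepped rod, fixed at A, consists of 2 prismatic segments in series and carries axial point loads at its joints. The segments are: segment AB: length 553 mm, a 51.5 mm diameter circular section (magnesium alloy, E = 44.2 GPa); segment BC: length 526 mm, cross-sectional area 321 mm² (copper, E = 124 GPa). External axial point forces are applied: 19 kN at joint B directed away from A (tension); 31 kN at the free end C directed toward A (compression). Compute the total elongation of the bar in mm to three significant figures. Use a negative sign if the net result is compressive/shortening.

Internal axial forces (sectioning from the free end, tension +): N_BC = -31 kN, N_AB = -12 kN.
A_AB = 2083 mm².
δ_AB = -12000·553/(2083·44200) = -0.07207 mm
δ_BC = -31000·526/(321·124000) = -0.4097 mm
δ = Σδ_i = -0.4817 mm.

-0.482 mm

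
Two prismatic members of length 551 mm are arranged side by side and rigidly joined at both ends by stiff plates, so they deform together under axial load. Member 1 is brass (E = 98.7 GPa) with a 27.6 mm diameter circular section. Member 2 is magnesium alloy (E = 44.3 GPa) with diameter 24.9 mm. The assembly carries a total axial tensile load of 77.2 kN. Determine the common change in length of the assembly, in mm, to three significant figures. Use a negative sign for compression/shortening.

A_1 = 598.3 mm².
A_2 = 487 mm².
Equal strain + equilibrium ⇒ each member carries load in proportion to AE: A₁E₁ = 59050000 N, A₂E₂ = 21570000 N, ΣAE = 80620000 N.
δ = PL/ΣAE = 77200·551/80620000 = 0.5276 mm.

0.528 mm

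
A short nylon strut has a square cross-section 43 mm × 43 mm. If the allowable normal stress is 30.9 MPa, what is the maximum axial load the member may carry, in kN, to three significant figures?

A = 1849 mm².
P_max = σ_allow · A = 30.9 · 1849 = 57130 N = 57.13 kN.

57.1 kN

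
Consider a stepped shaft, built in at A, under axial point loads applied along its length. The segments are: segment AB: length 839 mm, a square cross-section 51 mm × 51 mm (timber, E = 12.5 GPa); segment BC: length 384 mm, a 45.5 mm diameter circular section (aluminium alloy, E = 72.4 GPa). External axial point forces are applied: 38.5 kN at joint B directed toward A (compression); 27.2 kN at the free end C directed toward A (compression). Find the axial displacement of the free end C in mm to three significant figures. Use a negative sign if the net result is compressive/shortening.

-1.78 mm

Internal axial forces (sectioning from the free end, tension +): N_BC = -27.2 kN, N_AB = -65.7 kN.
A_AB = 2601 mm².
A_BC = 1626 mm².
δ_AB = -65700·839/(2601·12500) = -1.695 mm
δ_BC = -27200·384/(1626·72400) = -0.08873 mm
δ = Σδ_i = -1.784 mm.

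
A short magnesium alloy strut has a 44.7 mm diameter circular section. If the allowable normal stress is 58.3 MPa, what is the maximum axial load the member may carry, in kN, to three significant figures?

91.5 kN

A = 1569 mm².
P_max = σ_allow · A = 58.3 · 1569 = 91490 N = 91.49 kN.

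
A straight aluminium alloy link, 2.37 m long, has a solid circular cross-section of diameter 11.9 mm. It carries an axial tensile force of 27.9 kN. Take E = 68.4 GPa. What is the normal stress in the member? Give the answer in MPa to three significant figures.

A = 111.2 mm².
σ = N/A = 27900/111.2 = 250.9 MPa.

251 MPa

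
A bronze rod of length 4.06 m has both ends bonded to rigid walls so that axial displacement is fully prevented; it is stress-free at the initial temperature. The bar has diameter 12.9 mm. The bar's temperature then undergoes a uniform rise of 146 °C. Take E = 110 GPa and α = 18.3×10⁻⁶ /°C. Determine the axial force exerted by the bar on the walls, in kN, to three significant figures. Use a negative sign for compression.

-38.4 kN

Free thermal expansion αLΔT = 18.3e-6 · 4060 · 146 = 10.85 mm.
The walls impose strain ε = −(10.85)/4060 = -2.6718e-03; σ = Eε = 110000 · -2.6718e-03 = -293.9 MPa.
Wall reaction R = σ·A = -293.9·130.7 = -38410 N = -38.41 kN.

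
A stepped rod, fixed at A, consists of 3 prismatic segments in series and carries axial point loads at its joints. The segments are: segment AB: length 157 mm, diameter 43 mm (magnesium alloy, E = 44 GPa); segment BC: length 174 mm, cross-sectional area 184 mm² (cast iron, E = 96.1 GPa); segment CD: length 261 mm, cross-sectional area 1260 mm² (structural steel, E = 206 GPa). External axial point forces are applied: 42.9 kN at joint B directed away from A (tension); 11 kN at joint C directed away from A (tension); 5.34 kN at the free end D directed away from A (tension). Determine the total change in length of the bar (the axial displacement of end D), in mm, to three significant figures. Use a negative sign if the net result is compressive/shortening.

Internal axial forces (sectioning from the free end, tension +): N_CD = 5.34 kN, N_BC = 16.34 kN, N_AB = 59.24 kN.
A_AB = 1452 mm².
δ_AB = 59240·157/(1452·44000) = 0.1456 mm
δ_BC = 16340·174/(184·96100) = 0.1608 mm
δ_CD = 5340·261/(1260·206000) = 0.00537 mm
δ = Σδ_i = 0.3117 mm.

0.312 mm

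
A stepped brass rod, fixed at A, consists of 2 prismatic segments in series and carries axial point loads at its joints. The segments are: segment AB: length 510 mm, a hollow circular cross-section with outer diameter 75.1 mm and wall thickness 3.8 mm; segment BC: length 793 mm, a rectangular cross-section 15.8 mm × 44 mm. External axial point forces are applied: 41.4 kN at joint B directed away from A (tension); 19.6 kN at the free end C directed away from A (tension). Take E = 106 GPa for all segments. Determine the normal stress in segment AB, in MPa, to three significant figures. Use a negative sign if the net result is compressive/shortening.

71.7 MPa

Internal axial forces (sectioning from the free end, tension +): N_BC = 19.6 kN, N_AB = 61 kN.
A_AB = 851.2 mm².
σ_AB = N_AB/A_AB = 61000/851.2 = 71.66 MPa.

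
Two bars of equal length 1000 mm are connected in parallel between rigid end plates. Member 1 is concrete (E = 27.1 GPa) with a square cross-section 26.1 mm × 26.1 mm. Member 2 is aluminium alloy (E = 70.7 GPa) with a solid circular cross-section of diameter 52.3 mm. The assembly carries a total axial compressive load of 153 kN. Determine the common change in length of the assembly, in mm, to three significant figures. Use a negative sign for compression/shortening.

A_1 = 681.2 mm².
A_2 = 2148 mm².
Equal strain + equilibrium ⇒ each member carries load in proportion to AE: A₁E₁ = 18460000 N, A₂E₂ = 151900000 N, ΣAE = 170300000 N.
δ = PL/ΣAE = -153000·1000/170300000 = -0.8982 mm.

-0.898 mm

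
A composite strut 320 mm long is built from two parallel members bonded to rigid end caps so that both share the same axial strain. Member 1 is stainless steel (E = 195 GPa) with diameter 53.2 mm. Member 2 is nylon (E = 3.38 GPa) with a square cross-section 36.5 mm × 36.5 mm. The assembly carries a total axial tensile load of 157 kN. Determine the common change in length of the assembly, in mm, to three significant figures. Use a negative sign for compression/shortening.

A_1 = 2223 mm².
A_2 = 1332 mm².
Equal strain + equilibrium ⇒ each member carries load in proportion to AE: A₁E₁ = 433500000 N, A₂E₂ = 4503000 N, ΣAE = 438000000 N.
δ = PL/ΣAE = 157000·320/438000000 = 0.1147 mm.

0.115 mm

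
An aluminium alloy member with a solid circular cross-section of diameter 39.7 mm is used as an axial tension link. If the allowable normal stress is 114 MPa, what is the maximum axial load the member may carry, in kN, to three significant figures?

141 kN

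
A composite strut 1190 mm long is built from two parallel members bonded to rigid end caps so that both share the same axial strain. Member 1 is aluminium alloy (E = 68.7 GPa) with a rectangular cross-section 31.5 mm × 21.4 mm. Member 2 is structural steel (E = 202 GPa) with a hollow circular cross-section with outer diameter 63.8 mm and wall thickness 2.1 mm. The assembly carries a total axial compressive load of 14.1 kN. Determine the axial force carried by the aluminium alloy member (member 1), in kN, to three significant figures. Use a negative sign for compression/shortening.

-5.08 kN

A_1 = 674.1 mm².
A_2 = 407.1 mm².
Equal strain + equilibrium ⇒ each member carries load in proportion to AE: A₁E₁ = 46310000 N, A₂E₂ = 82230000 N, ΣAE = 128500000 N.
F₁ = P·A₁E₁/ΣAE = -14100·46310000/128500000 = -5080 N.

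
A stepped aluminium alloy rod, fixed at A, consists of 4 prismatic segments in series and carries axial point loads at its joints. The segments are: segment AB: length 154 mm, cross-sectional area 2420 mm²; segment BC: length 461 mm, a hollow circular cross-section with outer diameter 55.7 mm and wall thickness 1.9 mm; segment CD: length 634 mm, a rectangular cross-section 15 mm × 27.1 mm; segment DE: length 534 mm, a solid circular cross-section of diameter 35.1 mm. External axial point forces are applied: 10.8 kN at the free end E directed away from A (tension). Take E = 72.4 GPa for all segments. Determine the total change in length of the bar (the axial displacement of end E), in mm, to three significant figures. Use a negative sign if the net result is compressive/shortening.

0.539 mm

Internal axial forces (sectioning from the free end, tension +): N_DE = 10.8 kN, N_CD = 10.8 kN, N_BC = 10.8 kN, N_AB = 10.8 kN.
A_BC = 321.1 mm².
A_CD = 406.5 mm².
A_DE = 967.6 mm².
δ_AB = 10800·154/(2420·72400) = 0.009493 mm
δ_BC = 10800·461/(321.1·72400) = 0.2141 mm
δ_CD = 10800·634/(406.5·72400) = 0.2327 mm
δ_DE = 10800·534/(967.6·72400) = 0.08232 mm
δ = Σδ_i = 0.5386 mm.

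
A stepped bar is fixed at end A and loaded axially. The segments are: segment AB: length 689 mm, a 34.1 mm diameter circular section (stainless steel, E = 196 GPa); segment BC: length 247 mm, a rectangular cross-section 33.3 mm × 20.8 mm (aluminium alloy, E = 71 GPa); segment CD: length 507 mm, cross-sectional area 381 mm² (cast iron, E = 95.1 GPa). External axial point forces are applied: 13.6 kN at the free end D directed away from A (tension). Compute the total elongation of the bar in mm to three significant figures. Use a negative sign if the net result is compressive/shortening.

0.311 mm

Internal axial forces (sectioning from the free end, tension +): N_CD = 13.6 kN, N_BC = 13.6 kN, N_AB = 13.6 kN.
A_AB = 913.3 mm².
A_BC = 692.6 mm².
δ_AB = 13600·689/(913.3·196000) = 0.05235 mm
δ_BC = 13600·247/(692.6·71000) = 0.06831 mm
δ_CD = 13600·507/(381·95100) = 0.1903 mm
δ = Σδ_i = 0.311 mm.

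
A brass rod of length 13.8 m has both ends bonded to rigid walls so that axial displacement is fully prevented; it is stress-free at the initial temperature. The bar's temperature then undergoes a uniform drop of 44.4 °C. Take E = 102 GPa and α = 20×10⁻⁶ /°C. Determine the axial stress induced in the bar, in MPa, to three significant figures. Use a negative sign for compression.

90.6 MPa

Free thermal expansion αLΔT = 20e-6 · 13800 · -44.4 = -12.25 mm.
The walls impose strain ε = −(-12.25)/13800 = 8.8800e-04; σ = Eε = 102000 · 8.8800e-04 = 90.58 MPa.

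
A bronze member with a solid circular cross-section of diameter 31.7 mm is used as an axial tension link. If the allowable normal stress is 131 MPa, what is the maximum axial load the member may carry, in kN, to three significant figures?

103 kN

A = 789.2 mm².
P_max = σ_allow · A = 131 · 789.2 = 103400 N = 103.4 kN.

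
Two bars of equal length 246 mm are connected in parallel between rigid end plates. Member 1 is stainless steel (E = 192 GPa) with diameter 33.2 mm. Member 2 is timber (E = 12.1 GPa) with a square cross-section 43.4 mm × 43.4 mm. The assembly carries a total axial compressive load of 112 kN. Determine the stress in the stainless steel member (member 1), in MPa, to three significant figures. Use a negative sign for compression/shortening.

A_1 = 865.7 mm².
A_2 = 1884 mm².
Equal strain + equilibrium ⇒ each member carries load in proportion to AE: A₁E₁ = 166200000 N, A₂E₂ = 22790000 N, ΣAE = 189000000 N.
σ₁ = P·E₁/ΣAE = -112000·192000/189000000 = -113.8 MPa.

-114 MPa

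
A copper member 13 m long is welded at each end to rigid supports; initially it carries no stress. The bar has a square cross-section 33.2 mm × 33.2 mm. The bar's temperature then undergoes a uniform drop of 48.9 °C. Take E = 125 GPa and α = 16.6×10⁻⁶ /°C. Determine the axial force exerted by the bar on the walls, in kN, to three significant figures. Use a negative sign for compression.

Free thermal expansion αLΔT = 16.6e-6 · 13000 · -48.9 = -10.55 mm.
The walls impose strain ε = −(-10.55)/13000 = 8.1174e-04; σ = Eε = 125000 · 8.1174e-04 = 101.5 MPa.
Wall reaction R = σ·A = 101.5·1102 = 111800 N = 111.8 kN.

112 kN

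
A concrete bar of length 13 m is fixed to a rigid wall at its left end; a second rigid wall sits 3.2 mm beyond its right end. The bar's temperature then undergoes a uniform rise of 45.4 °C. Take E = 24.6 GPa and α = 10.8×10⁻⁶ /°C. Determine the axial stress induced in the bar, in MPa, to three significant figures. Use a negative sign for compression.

-6.01 MPa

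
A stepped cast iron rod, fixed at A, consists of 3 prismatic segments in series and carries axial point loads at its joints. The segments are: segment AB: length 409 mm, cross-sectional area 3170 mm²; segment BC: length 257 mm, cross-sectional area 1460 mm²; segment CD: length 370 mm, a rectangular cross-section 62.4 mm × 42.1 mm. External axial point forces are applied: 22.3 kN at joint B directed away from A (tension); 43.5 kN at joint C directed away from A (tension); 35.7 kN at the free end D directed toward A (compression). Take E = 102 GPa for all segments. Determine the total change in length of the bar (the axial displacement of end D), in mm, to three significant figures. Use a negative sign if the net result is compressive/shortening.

Internal axial forces (sectioning from the free end, tension +): N_CD = -35.7 kN, N_BC = 7.8 kN, N_AB = 30.1 kN.
A_CD = 2627 mm².
δ_AB = 30100·409/(3170·102000) = 0.03807 mm
δ_BC = 7800·257/(1460·102000) = 0.01346 mm
δ_CD = -35700·370/(2627·102000) = -0.0493 mm
δ = Σδ_i = 0.00224 mm.

0.00224 mm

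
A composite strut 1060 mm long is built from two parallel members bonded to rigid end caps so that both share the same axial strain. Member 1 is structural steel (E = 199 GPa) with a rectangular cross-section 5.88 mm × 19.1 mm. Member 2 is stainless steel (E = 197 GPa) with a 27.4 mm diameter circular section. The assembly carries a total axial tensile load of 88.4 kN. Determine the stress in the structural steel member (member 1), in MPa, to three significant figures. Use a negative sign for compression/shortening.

127 MPa

A_1 = 112.3 mm².
A_2 = 589.6 mm².
Equal strain + equilibrium ⇒ each member carries load in proportion to AE: A₁E₁ = 22350000 N, A₂E₂ = 116200000 N, ΣAE = 138500000 N.
σ₁ = P·E₁/ΣAE = 88400·199000/138500000 = 127 MPa.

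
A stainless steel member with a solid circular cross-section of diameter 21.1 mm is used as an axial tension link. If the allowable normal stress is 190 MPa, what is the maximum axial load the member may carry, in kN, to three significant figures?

A = 349.7 mm².
P_max = σ_allow · A = 190 · 349.7 = 66440 N = 66.44 kN.

66.4 kN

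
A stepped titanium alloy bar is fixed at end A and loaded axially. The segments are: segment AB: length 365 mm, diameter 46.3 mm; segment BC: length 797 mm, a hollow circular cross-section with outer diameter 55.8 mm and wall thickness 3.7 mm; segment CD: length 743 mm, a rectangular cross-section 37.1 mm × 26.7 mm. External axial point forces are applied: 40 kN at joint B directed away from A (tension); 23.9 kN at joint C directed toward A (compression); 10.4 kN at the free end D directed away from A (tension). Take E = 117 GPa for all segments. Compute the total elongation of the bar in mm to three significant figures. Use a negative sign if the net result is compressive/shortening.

-0.0361 mm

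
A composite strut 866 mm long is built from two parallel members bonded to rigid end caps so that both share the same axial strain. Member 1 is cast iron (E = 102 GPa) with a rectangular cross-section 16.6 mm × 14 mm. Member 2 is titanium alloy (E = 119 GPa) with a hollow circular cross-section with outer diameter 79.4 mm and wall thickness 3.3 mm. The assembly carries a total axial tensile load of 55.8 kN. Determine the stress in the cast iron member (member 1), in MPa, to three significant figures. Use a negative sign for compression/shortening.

48.4 MPa

A_1 = 232.4 mm².
A_2 = 788.9 mm².
Equal strain + equilibrium ⇒ each member carries load in proportion to AE: A₁E₁ = 23700000 N, A₂E₂ = 93880000 N, ΣAE = 117600000 N.
σ₁ = P·E₁/ΣAE = 55800·102000/117600000 = 48.4 MPa.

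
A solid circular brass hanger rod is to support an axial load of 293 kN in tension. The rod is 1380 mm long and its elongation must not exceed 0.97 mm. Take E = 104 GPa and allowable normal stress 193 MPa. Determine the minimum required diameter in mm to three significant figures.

Required area A ≥ P/σ_allow = 293000/193 = 1518 mm².
For a solid circular section, d ≥ √(4A/π) = 43.97 mm.
Elongation limit: A ≥ PL/(Eδ_allow) = 293000·1380/(104000·0.97) = 4008 mm² ⇒ d ≥ 71.44 mm.
The elongation limit governs.

71.4 mm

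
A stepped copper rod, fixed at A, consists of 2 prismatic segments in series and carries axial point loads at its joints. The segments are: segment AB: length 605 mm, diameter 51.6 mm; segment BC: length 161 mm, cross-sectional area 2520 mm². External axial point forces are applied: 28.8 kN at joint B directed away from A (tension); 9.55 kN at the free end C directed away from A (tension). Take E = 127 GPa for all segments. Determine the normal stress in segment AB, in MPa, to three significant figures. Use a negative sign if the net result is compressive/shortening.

18.3 MPa

Internal axial forces (sectioning from the free end, tension +): N_BC = 9.55 kN, N_AB = 38.35 kN.
A_AB = 2091 mm².
σ_AB = N_AB/A_AB = 38350/2091 = 18.34 MPa.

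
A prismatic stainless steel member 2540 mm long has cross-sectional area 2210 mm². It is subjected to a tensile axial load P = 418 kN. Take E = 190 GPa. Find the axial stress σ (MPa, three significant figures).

189 MPa

σ = N/A = 418000/2210 = 189.1 MPa.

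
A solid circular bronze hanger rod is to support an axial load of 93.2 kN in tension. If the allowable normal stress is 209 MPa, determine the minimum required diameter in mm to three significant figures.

Required area A ≥ P/σ_allow = 93200/209 = 445.9 mm².
For a solid circular section, d ≥ √(4A/π) = 23.83 mm.

23.8 mm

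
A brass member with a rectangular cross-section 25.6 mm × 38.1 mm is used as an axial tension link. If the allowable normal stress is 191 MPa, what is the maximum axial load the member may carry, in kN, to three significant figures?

A = 975.4 mm².
P_max = σ_allow · A = 191 · 975.4 = 186300 N = 186.3 kN.

186 kN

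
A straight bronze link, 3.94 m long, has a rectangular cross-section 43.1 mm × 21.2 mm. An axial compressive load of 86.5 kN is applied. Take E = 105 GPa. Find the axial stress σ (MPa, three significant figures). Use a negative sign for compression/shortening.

A = 913.7 mm².
σ = N/A = -86500/913.7 = -94.67 MPa.

-94.7 MPa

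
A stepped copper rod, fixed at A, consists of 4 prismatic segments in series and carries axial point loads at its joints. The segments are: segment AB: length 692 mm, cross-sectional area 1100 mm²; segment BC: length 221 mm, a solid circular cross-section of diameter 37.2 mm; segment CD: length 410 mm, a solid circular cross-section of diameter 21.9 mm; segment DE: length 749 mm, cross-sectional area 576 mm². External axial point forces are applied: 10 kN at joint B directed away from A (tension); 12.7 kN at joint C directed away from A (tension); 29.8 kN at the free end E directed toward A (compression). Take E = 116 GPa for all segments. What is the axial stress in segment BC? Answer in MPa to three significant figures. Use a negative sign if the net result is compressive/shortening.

Internal axial forces (sectioning from the free end, tension +): N_DE = -29.8 kN, N_CD = -29.8 kN, N_BC = -17.1 kN, N_AB = -7.1 kN.
A_BC = 1087 mm².
σ_BC = N_BC/A_BC = -17100/1087 = -15.73 MPa.

-15.7 MPa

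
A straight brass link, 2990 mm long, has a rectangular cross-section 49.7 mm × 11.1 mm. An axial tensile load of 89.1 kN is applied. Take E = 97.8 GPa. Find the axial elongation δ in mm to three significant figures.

4.94 mm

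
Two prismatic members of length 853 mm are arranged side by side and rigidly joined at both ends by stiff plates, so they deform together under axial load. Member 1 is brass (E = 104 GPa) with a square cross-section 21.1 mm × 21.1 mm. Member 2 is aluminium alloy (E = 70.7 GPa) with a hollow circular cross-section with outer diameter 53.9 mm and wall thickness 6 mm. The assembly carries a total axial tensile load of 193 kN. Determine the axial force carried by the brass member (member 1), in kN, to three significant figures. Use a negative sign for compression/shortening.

81.1 kN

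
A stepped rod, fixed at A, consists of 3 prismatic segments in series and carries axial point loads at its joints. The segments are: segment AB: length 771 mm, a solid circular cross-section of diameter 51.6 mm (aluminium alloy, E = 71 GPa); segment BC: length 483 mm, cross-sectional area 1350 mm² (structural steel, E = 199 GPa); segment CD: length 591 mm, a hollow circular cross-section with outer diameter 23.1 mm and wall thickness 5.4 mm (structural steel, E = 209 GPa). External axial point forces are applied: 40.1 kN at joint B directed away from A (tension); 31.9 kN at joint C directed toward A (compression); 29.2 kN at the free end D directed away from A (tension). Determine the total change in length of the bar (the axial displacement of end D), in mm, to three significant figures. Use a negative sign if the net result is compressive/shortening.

0.464 mm

Internal axial forces (sectioning from the free end, tension +): N_CD = 29.2 kN, N_BC = -2.7 kN, N_AB = 37.4 kN.
A_AB = 2091 mm².
A_CD = 300.3 mm².
δ_AB = 37400·771/(2091·71000) = 0.1942 mm
δ_BC = -2700·483/(1350·199000) = -0.004854 mm
δ_CD = 29200·591/(300.3·209000) = 0.275 mm
δ = Σδ_i = 0.4643 mm.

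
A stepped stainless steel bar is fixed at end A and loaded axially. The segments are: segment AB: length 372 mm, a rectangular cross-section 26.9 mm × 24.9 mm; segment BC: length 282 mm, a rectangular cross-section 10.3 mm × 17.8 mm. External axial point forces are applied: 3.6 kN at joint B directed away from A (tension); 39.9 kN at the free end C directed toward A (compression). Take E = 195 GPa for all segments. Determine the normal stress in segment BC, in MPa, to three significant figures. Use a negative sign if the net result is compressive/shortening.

-218 MPa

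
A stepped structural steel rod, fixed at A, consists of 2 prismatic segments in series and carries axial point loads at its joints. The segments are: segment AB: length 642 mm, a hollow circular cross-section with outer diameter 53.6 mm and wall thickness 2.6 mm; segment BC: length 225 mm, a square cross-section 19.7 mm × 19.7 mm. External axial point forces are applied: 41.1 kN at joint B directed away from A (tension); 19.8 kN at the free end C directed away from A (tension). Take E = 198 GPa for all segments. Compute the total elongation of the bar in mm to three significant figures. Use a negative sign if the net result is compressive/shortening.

0.532 mm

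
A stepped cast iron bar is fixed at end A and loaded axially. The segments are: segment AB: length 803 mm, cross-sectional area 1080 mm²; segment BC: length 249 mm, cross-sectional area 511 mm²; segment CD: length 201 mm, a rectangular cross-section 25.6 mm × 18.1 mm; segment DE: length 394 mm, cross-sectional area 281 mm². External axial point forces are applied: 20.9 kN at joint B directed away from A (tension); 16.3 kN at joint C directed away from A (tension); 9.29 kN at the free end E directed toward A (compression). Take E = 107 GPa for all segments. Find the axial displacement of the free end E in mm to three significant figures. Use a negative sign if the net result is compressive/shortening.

0.0665 mm

Internal axial forces (sectioning from the free end, tension +): N_DE = -9.29 kN, N_CD = -9.29 kN, N_BC = 7.01 kN, N_AB = 27.91 kN.
A_CD = 463.4 mm².
δ_AB = 27910·803/(1080·107000) = 0.1939 mm
δ_BC = 7010·249/(511·107000) = 0.03192 mm
δ_CD = -9290·201/(463.4·107000) = -0.03766 mm
δ_DE = -9290·394/(281·107000) = -0.1217 mm
δ = Σδ_i = 0.06646 mm.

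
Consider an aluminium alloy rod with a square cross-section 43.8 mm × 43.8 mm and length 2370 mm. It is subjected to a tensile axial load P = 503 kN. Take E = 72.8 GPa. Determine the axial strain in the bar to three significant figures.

0.00360

A = 1918 mm².
σ = N/A = 262.2 MPa; ε = σ/E = 262.2/72800 = 3.602e-03.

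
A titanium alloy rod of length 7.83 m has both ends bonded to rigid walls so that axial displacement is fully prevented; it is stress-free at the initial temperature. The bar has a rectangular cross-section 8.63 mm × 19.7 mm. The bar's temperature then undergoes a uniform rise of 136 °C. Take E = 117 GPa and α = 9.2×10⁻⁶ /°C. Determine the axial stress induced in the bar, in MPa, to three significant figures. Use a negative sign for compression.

-146 MPa

Free thermal expansion αLΔT = 9.2e-6 · 7830 · 136 = 9.797 mm.
The walls impose strain ε = −(9.797)/7830 = -1.2512e-03; σ = Eε = 117000 · -1.2512e-03 = -146.4 MPa.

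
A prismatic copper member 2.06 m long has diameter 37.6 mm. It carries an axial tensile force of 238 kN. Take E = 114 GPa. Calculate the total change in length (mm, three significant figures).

A = 1110 mm².
δ_mech = NL/(AE) = 238000·2060/(1110·114000) = 3.873 mm.

3.87 mm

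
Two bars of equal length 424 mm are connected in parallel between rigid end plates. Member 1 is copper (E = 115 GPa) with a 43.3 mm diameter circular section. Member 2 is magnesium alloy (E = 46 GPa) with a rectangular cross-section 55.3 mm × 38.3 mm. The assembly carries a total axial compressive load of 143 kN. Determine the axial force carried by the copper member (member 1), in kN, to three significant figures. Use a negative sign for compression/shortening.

-90.8 kN

A_1 = 1473 mm².
A_2 = 2118 mm².
Equal strain + equilibrium ⇒ each member carries load in proportion to AE: A₁E₁ = 169300000 N, A₂E₂ = 97430000 N, ΣAE = 266800000 N.
F₁ = P·A₁E₁/ΣAE = -143000·169300000/266800000 = -90770 N.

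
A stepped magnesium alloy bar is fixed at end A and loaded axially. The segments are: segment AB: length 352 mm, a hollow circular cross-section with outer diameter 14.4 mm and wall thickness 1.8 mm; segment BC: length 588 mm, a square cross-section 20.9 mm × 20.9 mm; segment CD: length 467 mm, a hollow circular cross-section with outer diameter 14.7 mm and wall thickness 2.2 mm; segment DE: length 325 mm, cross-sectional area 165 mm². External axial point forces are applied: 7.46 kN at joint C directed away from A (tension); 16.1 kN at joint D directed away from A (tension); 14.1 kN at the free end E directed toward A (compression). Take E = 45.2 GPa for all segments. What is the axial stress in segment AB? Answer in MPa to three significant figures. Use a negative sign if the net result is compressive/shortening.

133 MPa

Internal axial forces (sectioning from the free end, tension +): N_DE = -14.1 kN, N_CD = 2 kN, N_BC = 9.46 kN, N_AB = 9.46 kN.
A_AB = 71.25 mm².
σ_AB = N_AB/A_AB = 9460/71.25 = 132.8 MPa.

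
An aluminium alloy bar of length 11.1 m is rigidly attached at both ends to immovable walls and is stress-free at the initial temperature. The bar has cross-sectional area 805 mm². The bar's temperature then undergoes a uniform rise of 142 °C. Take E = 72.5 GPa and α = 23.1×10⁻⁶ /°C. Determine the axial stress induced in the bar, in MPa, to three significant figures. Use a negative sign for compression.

-238 MPa

Free thermal expansion αLΔT = 23.1e-6 · 11100 · 142 = 36.41 mm.
The walls impose strain ε = −(36.41)/11100 = -3.2802e-03; σ = Eε = 72500 · -3.2802e-03 = -237.8 MPa.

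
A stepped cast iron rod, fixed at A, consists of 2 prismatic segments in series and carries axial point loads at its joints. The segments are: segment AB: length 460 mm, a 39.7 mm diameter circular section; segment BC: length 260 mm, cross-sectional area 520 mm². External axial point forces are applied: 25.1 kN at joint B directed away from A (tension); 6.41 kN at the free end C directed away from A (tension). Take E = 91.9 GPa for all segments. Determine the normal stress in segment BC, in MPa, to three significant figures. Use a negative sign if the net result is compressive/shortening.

12.3 MPa

Internal axial forces (sectioning from the free end, tension +): N_BC = 6.41 kN, N_AB = 31.51 kN.
σ_BC = N_BC/A_BC = 6410/520 = 12.33 MPa.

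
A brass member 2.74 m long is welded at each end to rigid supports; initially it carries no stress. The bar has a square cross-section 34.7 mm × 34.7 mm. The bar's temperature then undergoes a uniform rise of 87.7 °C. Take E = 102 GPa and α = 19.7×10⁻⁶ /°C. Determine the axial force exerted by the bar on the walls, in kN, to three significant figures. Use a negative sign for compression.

-212 kN

Free thermal expansion αLΔT = 19.7e-6 · 2740 · 87.7 = 4.734 mm.
The walls impose strain ε = −(4.734)/2740 = -1.7277e-03; σ = Eε = 102000 · -1.7277e-03 = -176.2 MPa.
Wall reaction R = σ·A = -176.2·1204 = -212200 N = -212.2 kN.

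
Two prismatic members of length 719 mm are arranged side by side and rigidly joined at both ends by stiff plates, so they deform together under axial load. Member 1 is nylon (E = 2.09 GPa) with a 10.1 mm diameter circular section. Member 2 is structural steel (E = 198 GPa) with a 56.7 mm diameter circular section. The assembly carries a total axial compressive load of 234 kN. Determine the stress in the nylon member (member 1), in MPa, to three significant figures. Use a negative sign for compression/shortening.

A_1 = 80.12 mm².
A_2 = 2525 mm².
Equal strain + equilibrium ⇒ each member carries load in proportion to AE: A₁E₁ = 167400 N, A₂E₂ = 499900000 N, ΣAE = 500100000 N.
σ₁ = P·E₁/ΣAE = -234000·2090/500100000 = -0.9779 MPa.

-0.978 MPa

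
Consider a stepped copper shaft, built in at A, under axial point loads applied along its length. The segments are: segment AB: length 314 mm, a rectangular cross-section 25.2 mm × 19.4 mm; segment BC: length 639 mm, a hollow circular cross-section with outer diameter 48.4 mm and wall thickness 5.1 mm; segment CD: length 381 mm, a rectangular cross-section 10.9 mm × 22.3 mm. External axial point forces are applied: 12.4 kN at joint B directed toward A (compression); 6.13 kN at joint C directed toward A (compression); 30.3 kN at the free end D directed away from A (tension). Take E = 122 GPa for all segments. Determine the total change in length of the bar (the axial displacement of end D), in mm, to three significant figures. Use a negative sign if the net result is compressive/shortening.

0.634 mm

Internal axial forces (sectioning from the free end, tension +): N_CD = 30.3 kN, N_BC = 24.17 kN, N_AB = 11.77 kN.
A_AB = 488.9 mm².
A_BC = 693.8 mm².
A_CD = 243.1 mm².
δ_AB = 11770·314/(488.9·122000) = 0.06196 mm
δ_BC = 24170·639/(693.8·122000) = 0.1825 mm
δ_CD = 30300·381/(243.1·122000) = 0.3893 mm
δ = Σδ_i = 0.6337 mm.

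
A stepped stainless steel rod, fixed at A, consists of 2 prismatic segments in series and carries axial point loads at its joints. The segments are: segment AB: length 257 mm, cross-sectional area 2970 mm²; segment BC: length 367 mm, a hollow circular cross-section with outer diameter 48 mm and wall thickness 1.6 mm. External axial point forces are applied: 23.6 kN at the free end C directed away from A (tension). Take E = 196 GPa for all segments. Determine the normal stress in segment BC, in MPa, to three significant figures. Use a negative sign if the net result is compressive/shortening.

101 MPa

Internal axial forces (sectioning from the free end, tension +): N_BC = 23.6 kN, N_AB = 23.6 kN.
A_BC = 233.2 mm².
σ_BC = N_BC/A_BC = 23600/233.2 = 101.2 MPa.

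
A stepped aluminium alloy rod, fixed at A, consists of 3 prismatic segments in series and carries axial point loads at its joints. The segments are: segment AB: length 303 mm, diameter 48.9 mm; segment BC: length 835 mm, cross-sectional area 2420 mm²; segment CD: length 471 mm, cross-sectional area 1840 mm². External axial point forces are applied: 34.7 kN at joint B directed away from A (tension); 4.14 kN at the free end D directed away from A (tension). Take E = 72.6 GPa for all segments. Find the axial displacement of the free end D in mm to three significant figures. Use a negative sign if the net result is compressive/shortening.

0.121 mm

Internal axial forces (sectioning from the free end, tension +): N_CD = 4.14 kN, N_BC = 4.14 kN, N_AB = 38.84 kN.
A_AB = 1878 mm².
δ_AB = 38840·303/(1878·72600) = 0.08631 mm
δ_BC = 4140·835/(2420·72600) = 0.01968 mm
δ_CD = 4140·471/(1840·72600) = 0.0146 mm
δ = Σδ_i = 0.1206 mm.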